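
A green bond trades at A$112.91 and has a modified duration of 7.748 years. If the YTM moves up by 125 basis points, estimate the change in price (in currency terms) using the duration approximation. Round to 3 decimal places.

-A$10.935

Duration approximation: ΔP/P ≈ -D_mod · Δy = -7.748 × (+0.0125) = -0.096850.
ΔP ≈ 112.91 × (-0.096850) = -10.9353335.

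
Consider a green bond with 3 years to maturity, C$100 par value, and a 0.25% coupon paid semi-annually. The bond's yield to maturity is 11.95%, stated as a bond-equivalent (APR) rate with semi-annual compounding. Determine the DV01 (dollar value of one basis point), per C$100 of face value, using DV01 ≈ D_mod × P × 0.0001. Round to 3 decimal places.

Periodic yield y = 0.05975.
  t   CF        PV=CF/(1+0.05975)^t    t·PV
  1        0.125         0.1180         0.1180
  2        0.125         0.1113         0.2226
  3        0.125         0.1050         0.3151
  4        0.125         0.0991         0.3964
  5        0.125         0.0935         0.4676
  6      100.125        70.6841       424.1048
  Σ                     71.2110       425.6245
P = 71.2110; D_Mac = 5.97694 half-year periods = 2.98847 yrs; D_mod = 2.81998 yrs.
DV01 ≈ 2.81998 × 71.2110 × 0.0001 = 0.020081.

C$0.020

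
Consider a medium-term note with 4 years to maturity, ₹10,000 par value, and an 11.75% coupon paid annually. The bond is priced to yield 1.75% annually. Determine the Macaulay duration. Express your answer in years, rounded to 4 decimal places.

3.5048 years

Periodic yield y = 0.0175. Discount each cash flow and weight by its year:
  t   CF        PV=CF/(1+0.0175)^t    t·PV
  1     1,175.00     1,154.7912     1,154.7912
  2     1,175.00     1,134.9299     2,269.8598
  3     1,175.00     1,115.4102     3,346.2306
  4    11,175.00    10,425.8113    41,703.2452
  Σ                 13,830.9425    48,474.1267
Price P = Σ PV = 13,830.9425.
Macaulay duration = Σ(t·PV) / P = 48,474.1267 / 13,830.9425 = 3.50476 years.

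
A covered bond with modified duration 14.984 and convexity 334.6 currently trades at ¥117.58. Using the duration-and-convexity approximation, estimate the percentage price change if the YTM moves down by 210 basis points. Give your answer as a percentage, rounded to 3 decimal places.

Duration effect: -D_mod·Δy = -14.984 × (-0.021) = +0.314664
Convexity effect: ½·C·(Δy)² = 0.5 × 334.6 × (-0.021)² = +0.0737793
ΔP/P ≈ +0.314664 + 0.0737793 = +0.3884433
= +38.84433%.

+38.844%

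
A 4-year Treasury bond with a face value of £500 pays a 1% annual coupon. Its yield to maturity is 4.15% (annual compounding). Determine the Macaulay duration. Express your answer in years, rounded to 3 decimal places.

3.937 years

Periodic yield y = 0.0415. Discount each cash flow and weight by its year:
  t   CF        PV=CF/(1+0.0415)^t    t·PV
  1         5.00         4.8008         4.8008
  2         5.00         4.6095         9.2189
  3         5.00         4.4258        13.2774
  4       505.00       429.1946     1,716.7785
  Σ                    443.0307     1,744.0757
Price P = Σ PV = 443.0307.
Macaulay duration = Σ(t·PV) / P = 1,744.0757 / 443.0307 = 3.93669 years.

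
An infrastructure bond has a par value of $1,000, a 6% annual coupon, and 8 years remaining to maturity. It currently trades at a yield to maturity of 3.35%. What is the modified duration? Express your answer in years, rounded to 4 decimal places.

6.4943 years

Periodic yield y = 0.0335. First find Macaulay duration:
  t   CF        PV=CF/(1+0.0335)^t    t·PV
  1        60.00        58.0552        58.0552
  2        60.00        56.1733       112.3467
  3        60.00        54.3525       163.0576
  4        60.00        52.5907       210.3630
  5        60.00        50.8861       254.4303
  6        60.00        49.2366       295.4198
  7        60.00        47.6407       333.4847
  8     1,060.00       814.3705     6,514.9638
  Σ                  1,183.3056     7,942.1210
P = 1,183.3056; Macaulay duration = 7,942.1210 / 1,183.3056 = 6.71181 years.
Modified duration = D_Mac / (1 + y) = 6.71181 / 1.0335 = 6.49425 years.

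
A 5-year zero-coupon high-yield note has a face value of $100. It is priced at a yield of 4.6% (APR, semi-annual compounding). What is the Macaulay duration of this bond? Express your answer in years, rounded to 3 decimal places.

5.000 years

A zero-coupon bond has a single cash flow at maturity, so its Macaulay duration equals its maturity: 5 years.
(Equivalently: 10 semi-annual periods ÷ 2 = 5 years.)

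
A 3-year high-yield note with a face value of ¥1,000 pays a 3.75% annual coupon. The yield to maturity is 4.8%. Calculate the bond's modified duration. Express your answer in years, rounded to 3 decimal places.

2.759 years

Periodic yield y = 0.048. First find Macaulay duration:
  t   CF        PV=CF/(1+0.048)^t    t·PV
  1        37.50        35.7824        35.7824
  2        37.50        34.1436        68.2871
  3     1,037.50       901.3724     2,704.1172
  Σ                    971.2984     2,808.1868
P = 971.2984; Macaulay duration = 2,808.1868 / 971.2984 = 2.89117 years.
Modified duration = D_Mac / (1 + y) = 2.89117 / 1.048 = 2.75875 years.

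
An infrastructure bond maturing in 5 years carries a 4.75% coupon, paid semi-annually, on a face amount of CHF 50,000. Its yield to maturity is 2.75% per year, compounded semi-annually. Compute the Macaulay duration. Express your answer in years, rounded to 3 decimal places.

4.535 years

Periodic yield y = 0.01375. Discount each cash flow and weight by its period:
  t   CF        PV=CF/(1+0.01375)^t    t·PV
  1     1,187.50     1,171.3933     1,171.3933
  2     1,187.50     1,155.5051     2,311.0103
  3     1,187.50     1,139.8324     3,419.4973
  4     1,187.50     1,124.3723     4,497.4893
  5     1,187.50     1,109.1219     5,545.6095
  6     1,187.50     1,094.0783     6,564.4700
  7     1,187.50     1,079.2388     7,554.6716
  8     1,187.50     1,064.6005     8,516.8043
  9     1,187.50     1,050.1608     9,451.4474
  10   51,187.50    44,653.4735   446,534.7345
  Σ                 54,641.7771   495,567.1276
Price P = Σ PV = 54,641.7771.
Macaulay duration = Σ(t·PV) / P = 495,567.1276 / 54,641.7771 = 9.06938 half-year periods.
In years: 9.06938 / 2 = 4.53469 years.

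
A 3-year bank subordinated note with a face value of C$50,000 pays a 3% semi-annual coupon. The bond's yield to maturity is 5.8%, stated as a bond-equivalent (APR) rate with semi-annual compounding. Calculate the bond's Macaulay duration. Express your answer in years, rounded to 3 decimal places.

2.886 years

Periodic yield y = 0.029. Discount each cash flow and weight by its period:
  t   CF        PV=CF/(1+0.029)^t    t·PV
  1       750.00       728.8630       728.8630
  2       750.00       708.3216     1,416.6433
  3       750.00       688.3592     2,065.0777
  4       750.00       668.9594     2,675.8376
  5       750.00       650.1063     3,250.5316
  6    50,750.00    42,750.7559   256,504.5353
  Σ                 46,195.3655   266,641.4885
Price P = Σ PV = 46,195.3655.
Macaulay duration = Σ(t·PV) / P = 266,641.4885 / 46,195.3655 = 5.77204 half-year periods.
In years: 5.77204 / 2 = 2.88602 years.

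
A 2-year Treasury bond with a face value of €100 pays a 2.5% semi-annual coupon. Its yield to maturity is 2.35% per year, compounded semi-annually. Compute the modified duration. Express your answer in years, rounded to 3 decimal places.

Periodic yield y = 0.01175. First find Macaulay duration:
  t   CF        PV=CF/(1+0.01175)^t    t·PV
  1         1.25         1.2355         1.2355
  2         1.25         1.2211         2.4423
  3         1.25         1.2070         3.6209
  4       101.25        96.6278       386.5113
  Σ                    100.2914       393.8099
P = 100.2914; Macaulay duration = 393.8099 / 100.2914 = 3.92666 half-year periods = 1.96333 years.
Modified duration = D_Mac / (1 + y) = 1.96333 / 1.01175 = 1.94053 years.

1.941 years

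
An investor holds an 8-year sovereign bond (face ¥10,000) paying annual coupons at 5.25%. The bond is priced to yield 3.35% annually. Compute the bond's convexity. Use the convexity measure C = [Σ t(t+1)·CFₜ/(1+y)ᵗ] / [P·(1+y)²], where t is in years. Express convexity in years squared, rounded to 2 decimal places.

With y = 0.0335:
  t   CF        PV=CF/(1+0.0335)^t    t·PV        t(t+1)·PV
  1       525.00       507.9826       507.9826       1,015.9652
  2       525.00       491.5168       983.0335       2,949.1006
  3       525.00       475.5847     1,426.7541       5,707.0162
  4       525.00       460.1690     1,840.6761       9,203.3804
  5       525.00       445.2530     2,226.2652      13,357.5914
  6       525.00       430.8206     2,584.9233      18,094.4634
  7       525.00       416.8559     2,917.9912      23,343.9295
  8    10,525.00     8,086.0842    64,688.6732     582,198.0590
  Σ                 11,314.2667    77,176.2993     655,869.5058
P = 11,314.2667.
Convexity = Σ t(t+1)·PV / [P·(1+y)²] = 655,869.5058 / (11,314.2667 × 1.068122) = 54.27128.

54.27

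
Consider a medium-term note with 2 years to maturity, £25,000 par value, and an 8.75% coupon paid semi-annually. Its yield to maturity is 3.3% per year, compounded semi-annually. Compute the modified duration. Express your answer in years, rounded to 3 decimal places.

Periodic yield y = 0.0165. First find Macaulay duration:
  t   CF        PV=CF/(1+0.0165)^t    t·PV
  1     1,093.75     1,075.9961     1,075.9961
  2     1,093.75     1,058.5303     2,117.0606
  3     1,093.75     1,041.3481     3,124.0442
  4    26,093.75    24,440.3244    97,761.2974
  Σ                 27,616.1988   104,078.3983
P = 27,616.1988; Macaulay duration = 104,078.3983 / 27,616.1988 = 3.76874 half-year periods = 1.88437 years.
Modified duration = D_Mac / (1 + y) = 1.88437 / 1.0165 = 1.85378 years.

1.854 years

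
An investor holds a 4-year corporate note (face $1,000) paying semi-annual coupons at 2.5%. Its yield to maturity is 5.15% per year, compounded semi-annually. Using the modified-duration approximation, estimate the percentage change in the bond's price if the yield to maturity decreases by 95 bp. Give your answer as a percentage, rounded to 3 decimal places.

Periodic yield y = 0.02575. Modified duration first:
  t   CF        PV=CF/(1+0.02575)^t    t·PV
  1        12.50        12.1862        12.1862
  2        12.50        11.8803        23.7606
  3        12.50        11.5821        34.7462
  4        12.50        11.2913        45.1652
  5        12.50        11.0078        55.0392
  6        12.50        10.7315        64.3891
  7        12.50        10.4621        73.2348
  8     1,012.50       826.1575     6,609.2596
  Σ                    905.2988     6,917.7809
P = 905.2988; D_Mac = 7.64143 half-year periods = 3.82072 yrs; D_mod = 3.82072/(1+0.02575) = 3.72480 yrs.
ΔP/P ≈ -D_mod · Δy = -3.72480 × (-0.0095) = +0.035386 = +3.5386%.

+3.539%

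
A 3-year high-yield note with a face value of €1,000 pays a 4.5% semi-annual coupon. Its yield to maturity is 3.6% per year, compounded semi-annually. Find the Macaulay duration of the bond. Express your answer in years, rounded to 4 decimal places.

Periodic yield y = 0.018. Discount each cash flow and weight by its period:
  t   CF        PV=CF/(1+0.018)^t    t·PV
  1        22.50        22.1022        22.1022
  2        22.50        21.7114        43.4227
  3        22.50        21.3275        63.9824
  4        22.50        20.9504        83.8014
  5        22.50        20.5799       102.8996
  6     1,022.50       918.7062     5,512.2372
  Σ                  1,025.3775     5,828.4455
Price P = Σ PV = 1,025.3775.
Macaulay duration = Σ(t·PV) / P = 5,828.4455 / 1,025.3775 = 5.68420 half-year periods.
In years: 5.68420 / 2 = 2.84210 years.

2.8421 years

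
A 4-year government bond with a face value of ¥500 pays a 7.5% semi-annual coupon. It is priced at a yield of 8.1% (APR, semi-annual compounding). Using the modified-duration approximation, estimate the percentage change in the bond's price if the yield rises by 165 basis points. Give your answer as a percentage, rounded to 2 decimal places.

-5.59%

Periodic yield y = 0.0405. Modified duration first:
  t   CF        PV=CF/(1+0.0405)^t    t·PV
  1        18.75        18.0202        18.0202
  2        18.75        17.3188        34.6375
  3        18.75        16.6447        49.9340
  4        18.75        15.9968        63.9872
  5        18.75        15.3741        76.8707
  6        18.75        14.7757        88.6543
  7        18.75        14.2006        99.4042
  8       518.75       377.5908     3,020.7266
  Σ                    489.9217     3,452.2347
P = 489.9217; D_Mac = 7.04650 half-year periods = 3.52325 yrs; D_mod = 3.52325/(1+0.0405) = 3.38611 yrs.
ΔP/P ≈ -D_mod · Δy = -3.38611 × (+0.0165) = -0.055871 = -5.5871%.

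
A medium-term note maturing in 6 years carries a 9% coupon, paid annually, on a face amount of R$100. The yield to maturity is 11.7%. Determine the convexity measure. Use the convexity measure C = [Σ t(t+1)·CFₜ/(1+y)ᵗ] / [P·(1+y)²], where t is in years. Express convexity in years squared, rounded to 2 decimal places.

With y = 0.117:
  t   CF        PV=CF/(1+0.117)^t    t·PV        t(t+1)·PV
  1         9.00         8.0573         8.0573          16.1146
  2         9.00         7.2133        14.4267          43.2800
  3         9.00         6.4578        19.3733          77.4933
  4         9.00         5.7814        23.1254         115.6271
  5         9.00         5.1758        25.8789         155.2737
  6       109.00        56.1187       336.7121       2,356.9846
  Σ                     88.8042       427.5738       2,764.7734
P = 88.8042.
Convexity = Σ t(t+1)·PV / [P·(1+y)²] = 2,764.7734 / (88.8042 × 1.247689) = 24.95281.

24.95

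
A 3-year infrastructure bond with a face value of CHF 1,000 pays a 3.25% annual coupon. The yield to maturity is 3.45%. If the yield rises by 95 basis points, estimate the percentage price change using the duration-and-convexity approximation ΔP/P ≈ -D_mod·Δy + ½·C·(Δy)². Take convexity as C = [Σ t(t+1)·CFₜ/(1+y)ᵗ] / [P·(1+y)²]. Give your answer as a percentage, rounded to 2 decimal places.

With y = 0.0345:
  t   CF        PV=CF/(1+0.0345)^t    t·PV        t(t+1)·PV
  1        32.50        31.4161        31.4161          62.8323
  2        32.50        30.3684        60.7369         182.2106
  3     1,032.50       932.6068     2,797.8204      11,191.2815
  Σ                    994.3914     2,889.9734      11,436.3244
P = 994.3914; D_Mac = 2.90627 yrs; D_mod = 2.80935 yrs; C = 10.74653.
Duration effect: -2.80935 × (+0.0095) = -0.026689
Convexity effect: 0.5 × 10.74653 × (0.0095)² = +0.0004849
ΔP/P ≈ -0.026689 + 0.0004849 = -0.026204 = -2.6204%.

-2.62%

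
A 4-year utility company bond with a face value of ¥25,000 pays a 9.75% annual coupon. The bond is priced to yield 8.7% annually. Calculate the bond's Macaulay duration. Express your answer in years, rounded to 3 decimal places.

3.507 years

Periodic yield y = 0.087. Discount each cash flow and weight by its year:
  t   CF        PV=CF/(1+0.087)^t    t·PV
  1     2,437.50     2,242.4103     2,242.4103
  2     2,437.50     2,062.9350     4,125.8699
  3     2,437.50     1,897.8243     5,693.4728
  4    27,437.50    19,652.8872    78,611.5488
  Σ                 25,856.0567    90,673.3017
Price P = Σ PV = 25,856.0567.
Macaulay duration = Σ(t·PV) / P = 90,673.3017 / 25,856.0567 = 3.50685 years.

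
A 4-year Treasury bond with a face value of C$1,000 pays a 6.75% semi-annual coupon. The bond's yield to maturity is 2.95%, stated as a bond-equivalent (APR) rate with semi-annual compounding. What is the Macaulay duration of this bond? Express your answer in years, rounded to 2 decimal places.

3.60 years

Periodic yield y = 0.01475. Discount each cash flow and weight by its period:
  t   CF        PV=CF/(1+0.01475)^t    t·PV
  1        33.75        33.2594        33.2594
  2        33.75        32.7760        65.5520
  3        33.75        32.2996        96.8987
  4        33.75        31.8301       127.3203
  5        33.75        31.3674       156.8370
  6        33.75        30.9115       185.4687
  7        33.75        30.4621       213.2350
  8     1,033.75       919.4816     7,355.8528
  Σ                  1,142.3876     8,234.4238
Price P = Σ PV = 1,142.3876.
Macaulay duration = Σ(t·PV) / P = 8,234.4238 / 1,142.3876 = 7.20808 half-year periods.
In years: 7.20808 / 2 = 3.60404 years.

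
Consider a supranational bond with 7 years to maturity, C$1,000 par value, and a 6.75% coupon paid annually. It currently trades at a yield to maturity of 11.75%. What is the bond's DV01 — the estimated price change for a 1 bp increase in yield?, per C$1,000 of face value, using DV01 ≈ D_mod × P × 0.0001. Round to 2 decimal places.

Periodic yield y = 0.1175.
  t   CF        PV=CF/(1+0.1175)^t    t·PV
  1        67.50        60.4027        60.4027
  2        67.50        54.0516       108.1032
  3        67.50        48.3683       145.1050
  4        67.50        43.2826       173.1305
  5        67.50        38.7317       193.6583
  6        67.50        34.6592       207.9552
  7     1,067.50       490.4957     3,433.4696
  Σ                    769.9918     4,321.8245
P = 769.9918; D_Mac = 5.61282 yrs; D_mod = 5.02266 yrs.
DV01 ≈ 5.02266 × 769.9918 × 0.0001 = 0.386740.

C$0.39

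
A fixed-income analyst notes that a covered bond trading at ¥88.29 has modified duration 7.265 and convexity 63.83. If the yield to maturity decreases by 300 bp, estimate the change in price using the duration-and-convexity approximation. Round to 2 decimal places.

Duration effect: -D_mod·Δy = -7.265 × (-0.03) = +0.217950
Convexity effect: ½·C·(Δy)² = 0.5 × 63.83 × (-0.03)² = +0.0287235
ΔP/P ≈ +0.217950 + 0.0287235 = +0.2466735
ΔP ≈ 88.29 × (+0.2466735) = +21.778803315.

+¥21.78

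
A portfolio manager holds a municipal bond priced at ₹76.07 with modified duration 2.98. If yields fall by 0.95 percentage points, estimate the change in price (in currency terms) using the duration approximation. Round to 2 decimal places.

Duration approximation: ΔP/P ≈ -D_mod · Δy = -2.98 × (-0.0095) = +0.028310.
ΔP ≈ 76.07 × (+0.028310) = +2.1535417.

+₹2.15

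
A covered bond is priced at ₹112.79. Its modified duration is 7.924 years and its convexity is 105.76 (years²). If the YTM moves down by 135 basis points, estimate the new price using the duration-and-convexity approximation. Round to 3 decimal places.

Duration effect: -D_mod·Δy = -7.924 × (-0.0135) = +0.106974
Convexity effect: ½·C·(Δy)² = 0.5 × 105.76 × (-0.0135)² = +0.00963738
ΔP/P ≈ +0.106974 + 0.00963738 = +0.11661138
New price ≈ 112.79 × (1 + 0.11661138) = 125.9425975502.

₹125.943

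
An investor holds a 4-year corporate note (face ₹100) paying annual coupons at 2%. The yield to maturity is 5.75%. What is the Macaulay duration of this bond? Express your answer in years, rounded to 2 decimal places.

3.87 years

Periodic yield y = 0.0575. Discount each cash flow and weight by its year:
  t   CF        PV=CF/(1+0.0575)^t    t·PV
  1         2.00         1.8913         1.8913
  2         2.00         1.7884         3.5768
  3         2.00         1.6912         5.0735
  4       102.00        81.5603       326.2411
  Σ                     86.9311       336.7827
Price P = Σ PV = 86.9311.
Macaulay duration = Σ(t·PV) / P = 336.7827 / 86.9311 = 3.87413 years.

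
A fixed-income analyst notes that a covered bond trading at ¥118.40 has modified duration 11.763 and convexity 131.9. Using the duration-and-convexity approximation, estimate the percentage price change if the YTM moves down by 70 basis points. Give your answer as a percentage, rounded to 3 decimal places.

+8.557%

Duration effect: -D_mod·Δy = -11.763 × (-0.007) = +0.082341
Convexity effect: ½·C·(Δy)² = 0.5 × 131.9 × (-0.007)² = +0.00323155
ΔP/P ≈ +0.082341 + 0.00323155 = +0.08557255
= +8.557255%.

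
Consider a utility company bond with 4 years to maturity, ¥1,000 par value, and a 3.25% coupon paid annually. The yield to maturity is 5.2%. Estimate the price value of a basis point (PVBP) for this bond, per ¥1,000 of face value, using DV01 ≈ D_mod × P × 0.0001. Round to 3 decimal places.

¥0.337

Periodic yield y = 0.052.
  t   CF        PV=CF/(1+0.052)^t    t·PV
  1        32.50        30.8935        30.8935
  2        32.50        29.3665        58.7330
  3        32.50        27.9149        83.7447
  4     1,032.50       842.9991     3,371.9963
  Σ                    931.1740     3,545.3675
P = 931.1740; D_Mac = 3.80742 yrs; D_mod = 3.61922 yrs.
DV01 ≈ 3.61922 × 931.1740 × 0.0001 = 0.337012.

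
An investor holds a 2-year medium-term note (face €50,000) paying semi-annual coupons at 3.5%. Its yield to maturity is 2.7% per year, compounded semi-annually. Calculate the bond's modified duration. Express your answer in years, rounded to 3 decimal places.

1.923 years

Periodic yield y = 0.0135. First find Macaulay duration:
  t   CF        PV=CF/(1+0.0135)^t    t·PV
  1       875.00       863.3448       863.3448
  2       875.00       851.8449     1,703.6899
  3       875.00       840.4982     2,521.4946
  4    50,875.00    48,218.0241   192,872.0966
  Σ                 50,773.7121   197,960.6259
P = 50,773.7121; Macaulay duration = 197,960.6259 / 50,773.7121 = 3.89888 half-year periods = 1.94944 years.
Modified duration = D_Mac / (1 + y) = 1.94944 / 1.0135 = 1.92347 years.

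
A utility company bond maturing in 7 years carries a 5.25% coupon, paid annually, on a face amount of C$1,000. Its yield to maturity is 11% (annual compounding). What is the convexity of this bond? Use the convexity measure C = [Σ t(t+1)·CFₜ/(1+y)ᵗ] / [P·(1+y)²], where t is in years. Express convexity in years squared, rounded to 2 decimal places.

With y = 0.11:
  t   CF        PV=CF/(1+0.11)^t    t·PV        t(t+1)·PV
  1        52.50        47.2973        47.2973          94.5946
  2        52.50        42.6102        85.2204         255.6611
  3        52.50        38.3875       115.1626         460.6506
  4        52.50        34.5834       138.3335         691.6675
  5        52.50        31.1562       155.7810         934.6858
  6        52.50        28.0686       168.4119       1,178.8830
  7     1,052.50       506.9455     3,548.6183      28,388.9467
  Σ                    729.0487     4,258.8250      32,005.0894
P = 729.0487.
Convexity = Σ t(t+1)·PV / [P·(1+y)²] = 32,005.0894 / (729.0487 × 1.232100) = 35.63006.

35.63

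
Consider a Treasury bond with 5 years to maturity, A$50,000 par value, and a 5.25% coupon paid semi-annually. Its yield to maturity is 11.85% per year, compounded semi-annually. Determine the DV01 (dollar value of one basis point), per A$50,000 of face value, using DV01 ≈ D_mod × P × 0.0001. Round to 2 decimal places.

Periodic yield y = 0.05925.
  t   CF        PV=CF/(1+0.05925)^t    t·PV
  1     1,312.50     1,239.0843     1,239.0843
  2     1,312.50     1,169.7751     2,339.5502
  3     1,312.50     1,104.3428     3,313.0283
  4     1,312.50     1,042.5705     4,170.2819
  5     1,312.50       984.2535     4,921.2673
  6     1,312.50       929.1984     5,575.1907
  7     1,312.50       877.2230     6,140.5609
  8     1,312.50       828.1548     6,625.2385
  9     1,312.50       781.8313     7,036.4818
  10   51,312.50    28,856.1540   288,561.5404
  Σ                 37,812.5876   329,922.2243
P = 37,812.5876; D_Mac = 8.72520 half-year periods = 4.36260 yrs; D_mod = 4.11857 yrs.
DV01 ≈ 4.11857 × 37,812.5876 × 0.0001 = 15.573388.

A$15.57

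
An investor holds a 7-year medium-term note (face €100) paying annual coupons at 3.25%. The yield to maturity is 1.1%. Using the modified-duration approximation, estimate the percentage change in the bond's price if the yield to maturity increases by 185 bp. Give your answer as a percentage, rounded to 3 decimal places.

-11.749%

Periodic yield y = 0.011. Modified duration first:
  t   CF        PV=CF/(1+0.011)^t    t·PV
  1         3.25         3.2146         3.2146
  2         3.25         3.1797         6.3593
  3         3.25         3.1451         9.4352
  4         3.25         3.1108        12.4434
  5         3.25         3.0770        15.3850
  6         3.25         3.0435        18.2611
  7       103.25        95.6383       669.4683
  Σ                    114.4091       734.5670
P = 114.4091; D_Mac = 6.42053 yrs; D_mod = 6.42053/(1+0.011) = 6.35067 yrs.
ΔP/P ≈ -D_mod · Δy = -6.35067 × (+0.0185) = -0.117487 = -11.7487%.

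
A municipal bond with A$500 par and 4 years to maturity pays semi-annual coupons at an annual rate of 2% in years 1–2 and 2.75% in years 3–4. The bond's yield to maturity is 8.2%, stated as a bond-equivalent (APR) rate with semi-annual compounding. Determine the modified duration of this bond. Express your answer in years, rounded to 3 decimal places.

3.683 years

Periodic yield y = 0.041. First find Macaulay duration:
  t   CF        PV=CF/(1+0.041)^t    t·PV
  1        5.000         4.8031         4.8031
  2        5.000         4.6139         9.2278
  3        5.000         4.4322        13.2966
  4        5.000         4.2576        17.0305
  5        6.875         5.6237        28.1183
  6        6.875         5.4022        32.4130
  7        6.875         5.1894        36.3258
  8      506.875       367.5319     2,940.2552
  Σ                    401.8539     3,081.4703
P = 401.8539; Macaulay duration = 3,081.4703 / 401.8539 = 7.66814 half-year periods = 3.83407 years.
Modified duration = D_Mac / (1 + y) = 3.83407 / 1.041 = 3.68306 years.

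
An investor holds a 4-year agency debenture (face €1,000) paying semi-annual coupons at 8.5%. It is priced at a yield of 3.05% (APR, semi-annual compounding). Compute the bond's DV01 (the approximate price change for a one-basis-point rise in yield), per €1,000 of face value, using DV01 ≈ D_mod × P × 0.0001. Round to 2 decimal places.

€0.42

Periodic yield y = 0.01525.
  t   CF        PV=CF/(1+0.01525)^t    t·PV
  1        42.50        41.8616        41.8616
  2        42.50        41.2328        82.4656
  3        42.50        40.6135       121.8404
  4        42.50        40.0034       160.0136
  5        42.50        39.4025       197.0126
  6        42.50        38.8107       232.8639
  7        42.50        38.2277       267.5938
  8     1,042.50       923.6173     7,388.9387
  Σ                  1,203.7695     8,492.5902
P = 1,203.7695; D_Mac = 7.05500 half-year periods = 3.52750 yrs; D_mod = 3.47451 yrs.
DV01 ≈ 3.47451 × 1,203.7695 × 0.0001 = 0.418251.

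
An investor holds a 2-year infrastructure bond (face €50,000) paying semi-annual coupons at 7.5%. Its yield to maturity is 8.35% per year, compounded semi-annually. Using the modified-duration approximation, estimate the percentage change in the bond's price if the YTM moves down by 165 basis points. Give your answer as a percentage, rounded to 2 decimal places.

+3.00%

Periodic yield y = 0.04175. Modified duration first:
  t   CF        PV=CF/(1+0.04175)^t    t·PV
  1     1,875.00     1,799.8560     1,799.8560
  2     1,875.00     1,727.7236     3,455.4471
  3     1,875.00     1,658.4819     4,975.4458
  4    51,875.00    44,045.7565   176,183.0259
  Σ                 49,231.8180   186,413.7748
P = 49,231.8180; D_Mac = 3.78645 half-year periods = 1.89322 yrs; D_mod = 1.89322/(1+0.04175) = 1.81735 yrs.
ΔP/P ≈ -D_mod · Δy = -1.81735 × (-0.0165) = +0.029986 = +2.9986%.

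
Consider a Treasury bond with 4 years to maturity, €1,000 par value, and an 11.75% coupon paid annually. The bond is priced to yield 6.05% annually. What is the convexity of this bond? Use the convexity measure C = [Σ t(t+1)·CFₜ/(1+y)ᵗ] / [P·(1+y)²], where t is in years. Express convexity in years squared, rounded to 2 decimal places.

With y = 0.0605:
  t   CF        PV=CF/(1+0.0605)^t    t·PV        t(t+1)·PV
  1       117.50       110.7968       110.7968         221.5936
  2       117.50       104.4760       208.9520         626.8560
  3       117.50        98.5158       295.5474       1,182.1895
  4     1,117.50       883.4965     3,533.9861      17,669.9303
  Σ                  1,197.2851     4,149.2822      19,700.5693
P = 1,197.2851.
Convexity = Σ t(t+1)·PV / [P·(1+y)²] = 19,700.5693 / (1,197.2851 × 1.124660) = 14.63052.

14.63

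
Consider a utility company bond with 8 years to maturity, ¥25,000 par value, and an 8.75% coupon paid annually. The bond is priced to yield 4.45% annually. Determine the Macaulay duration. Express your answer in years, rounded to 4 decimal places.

6.3211 years

Periodic yield y = 0.0445. Discount each cash flow and weight by its year:
  t   CF        PV=CF/(1+0.0445)^t    t·PV
  1     2,187.50     2,094.3035     2,094.3035
  2     2,187.50     2,005.0775     4,010.1551
  3     2,187.50     1,919.6530     5,758.9590
  4     2,187.50     1,837.8679     7,351.4715
  5     2,187.50     1,759.5671     8,797.8356
  6     2,187.50     1,684.6023    10,107.6140
  7     2,187.50     1,612.8313    11,289.8193
  8    27,187.50    19,191.1818   153,529.4545
  Σ                 32,105.0845   202,939.6124
Price P = Σ PV = 32,105.0845.
Macaulay duration = Σ(t·PV) / P = 202,939.6124 / 32,105.0845 = 6.32111 years.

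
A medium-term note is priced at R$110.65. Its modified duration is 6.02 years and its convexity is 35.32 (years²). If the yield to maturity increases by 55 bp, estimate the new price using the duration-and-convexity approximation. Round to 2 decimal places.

Duration effect: -D_mod·Δy = -6.02 × (+0.0055) = -0.033110
Convexity effect: ½·C·(Δy)² = 0.5 × 35.32 × (0.0055)² = +0.000534215
ΔP/P ≈ -0.033110 + 0.000534215 = -0.032575785
New price ≈ 110.65 × (1 - 0.032575785) = 107.04548938975.

R$107.05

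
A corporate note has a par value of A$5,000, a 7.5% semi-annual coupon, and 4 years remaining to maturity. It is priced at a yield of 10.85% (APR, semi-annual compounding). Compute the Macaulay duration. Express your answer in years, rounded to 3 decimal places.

3.497 years

Periodic yield y = 0.05425. Discount each cash flow and weight by its period:
  t   CF        PV=CF/(1+0.05425)^t    t·PV
  1       187.50       177.8516       177.8516
  2       187.50       168.6996       337.3992
  3       187.50       160.0186       480.0558
  4       187.50       151.7843       607.1372
  5       187.50       143.9737       719.8686
  6       187.50       136.5651       819.3904
  7       187.50       129.5376       906.7635
  8     5,187.50     3,399.4545    27,195.6360
  Σ                  4,467.8850    31,244.1022
Price P = Σ PV = 4,467.8850.
Macaulay duration = Σ(t·PV) / P = 31,244.1022 / 4,467.8850 = 6.99304 half-year periods.
In years: 6.99304 / 2 = 3.49652 years.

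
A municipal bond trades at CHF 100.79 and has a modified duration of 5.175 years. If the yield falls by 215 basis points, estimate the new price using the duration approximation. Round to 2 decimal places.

CHF 112.00

Duration approximation: ΔP/P ≈ -D_mod · Δy = -5.175 × (-0.0215) = +0.1112625.
New price ≈ 100.79 × (1 + 0.1112625) = 112.004147375.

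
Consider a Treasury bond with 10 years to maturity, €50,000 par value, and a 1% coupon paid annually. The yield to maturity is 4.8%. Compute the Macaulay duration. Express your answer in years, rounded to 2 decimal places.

9.46 years

Periodic yield y = 0.048. Discount each cash flow and weight by its year:
  t   CF        PV=CF/(1+0.048)^t    t·PV
  1       500.00       477.0992       477.0992
  2       500.00       455.2474       910.4947
  3       500.00       434.3963     1,303.1890
  4       500.00       414.5003     1,658.0013
  5       500.00       395.5156     1,977.5779
  6       500.00       377.4004     2,264.4022
  7       500.00       360.1148     2,520.8039
  8       500.00       343.6210     2,748.9683
  9       500.00       327.8827     2,950.9440
  10   50,500.00    31,599.3793   315,993.7928
  Σ                 35,185.1570   332,805.2733
Price P = Σ PV = 35,185.1570.
Macaulay duration = Σ(t·PV) / P = 332,805.2733 / 35,185.1570 = 9.45868 years.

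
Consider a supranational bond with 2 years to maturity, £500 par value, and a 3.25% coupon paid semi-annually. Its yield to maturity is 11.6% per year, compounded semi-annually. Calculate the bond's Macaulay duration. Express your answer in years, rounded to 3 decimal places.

1.948 years

Periodic yield y = 0.058. Discount each cash flow and weight by its period:
  t   CF        PV=CF/(1+0.058)^t    t·PV
  1        8.125         7.6796         7.6796
  2        8.125         7.2586        14.5172
  3        8.125         6.8607        20.5820
  4      508.125       405.5346     1,622.1383
  Σ                    427.3334     1,664.9171
Price P = Σ PV = 427.3334.
Macaulay duration = Σ(t·PV) / P = 1,664.9171 / 427.3334 = 3.89606 half-year periods.
In years: 3.89606 / 2 = 1.94803 years.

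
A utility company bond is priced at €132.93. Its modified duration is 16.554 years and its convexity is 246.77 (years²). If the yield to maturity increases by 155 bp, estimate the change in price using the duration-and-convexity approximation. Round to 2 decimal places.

-€30.17

Duration effect: -D_mod·Δy = -16.554 × (+0.0155) = -0.256587
Convexity effect: ½·C·(Δy)² = 0.5 × 246.77 × (0.0155)² = +0.02964324625
ΔP/P ≈ -0.256587 + 0.02964324625 = -0.22694375375
ΔP ≈ 132.93 × (-0.22694375375) = -30.1676331859875.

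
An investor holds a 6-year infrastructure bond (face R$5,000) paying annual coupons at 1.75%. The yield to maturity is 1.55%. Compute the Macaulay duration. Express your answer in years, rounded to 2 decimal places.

Periodic yield y = 0.0155. Discount each cash flow and weight by its year:
  t   CF        PV=CF/(1+0.0155)^t    t·PV
  1        87.50        86.1645        86.1645
  2        87.50        84.8493       169.6986
  3        87.50        83.5542       250.6626
  4        87.50        82.2789       329.1155
  5        87.50        81.0230       405.1151
  6     5,087.50     4,639.0052    27,834.0310
  Σ                  5,056.8750    29,074.7872
Price P = Σ PV = 5,056.8750.
Macaulay duration = Σ(t·PV) / P = 29,074.7872 / 5,056.8750 = 5.74956 years.

5.75 years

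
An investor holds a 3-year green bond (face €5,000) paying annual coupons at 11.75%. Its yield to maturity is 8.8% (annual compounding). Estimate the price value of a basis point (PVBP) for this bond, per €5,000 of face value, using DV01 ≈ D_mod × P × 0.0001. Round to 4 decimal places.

€1.3371

Periodic yield y = 0.088.
  t   CF        PV=CF/(1+0.088)^t    t·PV
  1       587.50       539.9816       539.9816
  2       587.50       496.3066       992.6133
  3     5,587.50     4,338.4126    13,015.2377
  Σ                  5,374.7008    14,547.8326
P = 5,374.7008; D_Mac = 2.70672 yrs; D_mod = 2.48780 yrs.
DV01 ≈ 2.48780 × 5,374.7008 × 0.0001 = 1.337117.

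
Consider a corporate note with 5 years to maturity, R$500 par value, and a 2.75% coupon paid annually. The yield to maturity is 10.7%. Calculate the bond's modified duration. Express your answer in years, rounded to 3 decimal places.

4.227 years

Periodic yield y = 0.107. First find Macaulay duration:
  t   CF        PV=CF/(1+0.107)^t    t·PV
  1        13.75        12.4210        12.4210
  2        13.75        11.2204        22.4408
  3        13.75        10.1358        30.4075
  4        13.75         9.1561        36.6245
  5       513.75       309.0393     1,545.1966
  Σ                    351.9726     1,647.0903
P = 351.9726; Macaulay duration = 1,647.0903 / 351.9726 = 4.67960 years.
Modified duration = D_Mac / (1 + y) = 4.67960 / 1.107 = 4.22728 years.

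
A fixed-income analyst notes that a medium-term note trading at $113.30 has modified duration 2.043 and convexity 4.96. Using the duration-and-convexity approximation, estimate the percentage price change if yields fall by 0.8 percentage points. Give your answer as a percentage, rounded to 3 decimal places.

Duration effect: -D_mod·Δy = -2.043 × (-0.008) = +0.016344
Convexity effect: ½·C·(Δy)² = 0.5 × 4.96 × (-0.008)² = +0.00015872
ΔP/P ≈ +0.016344 + 0.00015872 = +0.01650272
= +1.650272%.

+1.650%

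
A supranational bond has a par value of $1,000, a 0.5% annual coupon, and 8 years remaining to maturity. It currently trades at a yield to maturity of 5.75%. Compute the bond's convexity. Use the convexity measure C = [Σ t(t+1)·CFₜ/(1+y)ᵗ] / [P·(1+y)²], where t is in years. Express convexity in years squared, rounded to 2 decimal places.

62.51

With y = 0.0575:
  t   CF        PV=CF/(1+0.0575)^t    t·PV        t(t+1)·PV
  1         5.00         4.7281         4.7281           9.4563
  2         5.00         4.4710         8.9421          26.8263
  3         5.00         4.2279        12.6838          50.7353
  4         5.00         3.9981        15.9922          79.9611
  5         5.00         3.7807        18.9033         113.4199
  6         5.00         3.5751        21.4506         150.1540
  7         5.00         3.3807        23.6649         189.3195
  8     1,005.00       642.5739     5,140.5909      46,265.3178
  Σ                    670.7355     5,246.9560      46,885.1902
P = 670.7355.
Convexity = Σ t(t+1)·PV / [P·(1+y)²] = 46,885.1902 / (670.7355 × 1.118306) = 62.50628.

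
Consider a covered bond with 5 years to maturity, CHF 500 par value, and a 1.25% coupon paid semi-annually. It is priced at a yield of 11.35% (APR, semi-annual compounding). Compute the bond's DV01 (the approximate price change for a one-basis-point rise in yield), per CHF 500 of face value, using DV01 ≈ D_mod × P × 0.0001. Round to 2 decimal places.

CHF 0.14

Periodic yield y = 0.05675.
  t   CF        PV=CF/(1+0.05675)^t    t·PV
  1        3.125         2.9572         2.9572
  2        3.125         2.7984         5.5967
  3        3.125         2.6481         7.9443
  4        3.125         2.5059        10.0235
  5        3.125         2.3713        11.8566
  6        3.125         2.2440        13.4638
  7        3.125         2.1235        14.8642
  8        3.125         2.0094        16.0754
  9        3.125         1.9015        17.1136
  10     503.125       289.7032     2,897.0323
  Σ                    311.2624     2,996.9276
P = 311.2624; D_Mac = 9.62830 half-year periods = 4.81415 yrs; D_mod = 4.55562 yrs.
DV01 ≈ 4.55562 × 311.2624 × 0.0001 = 0.141799.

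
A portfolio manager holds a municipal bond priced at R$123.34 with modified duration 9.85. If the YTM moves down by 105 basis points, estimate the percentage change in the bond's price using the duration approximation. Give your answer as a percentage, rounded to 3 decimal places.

Duration approximation: ΔP/P ≈ -D_mod · Δy = -9.85 × (-0.0105) = +0.103425.
As a percentage: +10.3425%.

+10.343%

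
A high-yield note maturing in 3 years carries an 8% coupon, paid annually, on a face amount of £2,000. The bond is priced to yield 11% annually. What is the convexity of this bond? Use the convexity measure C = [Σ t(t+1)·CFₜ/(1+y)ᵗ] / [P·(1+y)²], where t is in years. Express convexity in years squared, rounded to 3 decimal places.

With y = 0.11:
  t   CF        PV=CF/(1+0.11)^t    t·PV        t(t+1)·PV
  1       160.00       144.1441       144.1441         288.2883
  2       160.00       129.8596       259.7192         779.1575
  3     2,160.00     1,579.3734     4,738.1202      18,952.4806
  Σ                  1,853.3771     5,141.9835      20,019.9264
P = 1,853.3771.
Convexity = Σ t(t+1)·PV / [P·(1+y)²] = 20,019.9264 / (1,853.3771 × 1.232100) = 8.76703.

8.767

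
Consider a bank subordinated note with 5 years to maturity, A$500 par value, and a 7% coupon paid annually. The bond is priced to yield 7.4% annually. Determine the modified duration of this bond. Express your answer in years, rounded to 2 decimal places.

4.08 years

Periodic yield y = 0.074. First find Macaulay duration:
  t   CF        PV=CF/(1+0.074)^t    t·PV
  1        35.00        32.5885        32.5885
  2        35.00        30.3431        60.6861
  3        35.00        28.2524        84.7572
  4        35.00        26.3058       105.2231
  5       535.00       374.3970     1,871.9851
  Σ                    491.8867     2,155.2399
P = 491.8867; Macaulay duration = 2,155.2399 / 491.8867 = 4.38158 years.
Modified duration = D_Mac / (1 + y) = 4.38158 / 1.074 = 4.07968 years.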